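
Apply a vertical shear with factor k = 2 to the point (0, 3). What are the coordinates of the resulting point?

Shear matrix for vertical shear with factor k = 2:
[[1, 0], [2, 1]]
Result: (0, 3) → (0, 3)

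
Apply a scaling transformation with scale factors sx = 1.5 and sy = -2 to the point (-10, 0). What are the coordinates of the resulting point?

Scaling matrix:
[[1.50, 0], [0, -2]]
Result: (-10 × 1.5, 0 × -2) = (-15, 0)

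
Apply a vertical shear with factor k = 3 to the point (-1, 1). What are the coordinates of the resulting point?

Shear matrix for vertical shear with factor k = 3:
[[1, 0], [3, 1]]
Result: (-1, 1) → (-1, -2)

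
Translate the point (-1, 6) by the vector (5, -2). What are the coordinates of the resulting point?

Translation by (5, -2) (homogeneous matrix [[1, 0, 5], [0, 1, -2], [0, 0, 1]]):
x' = -1 + 5 = 4
y' = 6 + -2 = 4
Result: (4, 4)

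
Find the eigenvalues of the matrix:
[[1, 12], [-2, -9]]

Characteristic equation: det(A - λI) = 0
λ² - (trace)λ + (det) = 0
trace = 1 + -9 = -8, det = (1)(-9) - (12)(-2) = 15
λ² - (-8)λ + (15) = 0
λ = (-8 ± √((-8)² - 4·(15))) / 2 = (-8 ± √4) / 2
Solving: λ = -5, -3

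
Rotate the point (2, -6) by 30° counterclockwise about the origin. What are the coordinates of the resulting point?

Rotation matrix for 30°: [[cos 30°, -sin 30°], [sin 30°, cos 30°]] ≈ [[0.866025, -0.500000], [0.500000, 0.866025]]
[[0.866025, -0.500000], [0.500000, 0.866025]] × [2, -6]ᵀ ≈ [4.7321, -4.1962]ᵀ
Result: (4.7321, -4.1962)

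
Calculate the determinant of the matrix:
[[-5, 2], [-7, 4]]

For a 2×2 matrix [[a, b], [c, d]], det = ad - bc
det = (-5)(4) - (2)(-7) = -20 - -14 = -6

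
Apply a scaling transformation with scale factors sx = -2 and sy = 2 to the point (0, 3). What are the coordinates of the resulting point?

Scaling matrix:
[[-2, 0], [0, 2]]
Result: (0 × -2, 3 × 2) = (0, 6)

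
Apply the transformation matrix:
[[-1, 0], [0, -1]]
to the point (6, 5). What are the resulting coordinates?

Matrix multiplication:
[[-1, 0], [0, -1]] × [6, 5]ᵀ
= [(-1)(6) + (0)(5), (0)(6) + (-1)(5)]ᵀ
= [-6, -5]ᵀ
Result: (-6, -5)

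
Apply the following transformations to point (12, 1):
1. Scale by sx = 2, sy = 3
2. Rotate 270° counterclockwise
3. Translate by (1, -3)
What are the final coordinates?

Step 1: Scale → (24, 3)
Step 2: Rotate 270° → (3, -24)
Step 3: Translate → (4, -27)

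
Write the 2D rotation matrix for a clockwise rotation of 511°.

Rotation matrix formula: [[cos θ, -sin θ], [sin θ, cos θ]]
A clockwise rotation by 511° is equivalent to a counterclockwise rotation by -511°.
For θ = -511°:
cos(-511°) = -0.8746
sin(-511°) = -0.4848
Result: [[-0.8746, 0.4848], [-0.4848, -0.8746]]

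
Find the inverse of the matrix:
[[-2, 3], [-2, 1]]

For [[a,b],[c,d]], inverse = (1/det)·[[d,-b],[-c,a]]
det = (-2)(1) - (3)(-2) = -2 - -6 = 4
Inverse = (1/4)·[[1, -3], [2, -2]]
= [[1/4, -3/4], [1/2, -1/2]]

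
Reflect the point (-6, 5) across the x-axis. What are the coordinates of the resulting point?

Reflection across x-axis: (-6, 5) → (-6, -5)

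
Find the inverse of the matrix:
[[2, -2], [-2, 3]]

For [[a,b],[c,d]], inverse = (1/det)·[[d,-b],[-c,a]]
det = (2)(3) - (-2)(-2) = 6 - 4 = 2
Inverse = (1/2)·[[3, 2], [2, 2]]
= [[3/2, 1], [1, 1]]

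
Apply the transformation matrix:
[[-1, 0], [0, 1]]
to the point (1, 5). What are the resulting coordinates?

Matrix multiplication:
[[-1, 0], [0, 1]] × [1, 5]ᵀ
= [(-1)(1) + (0)(5), (0)(1) + (1)(5)]ᵀ
= [-1, 5]ᵀ
Result: (-1, 5)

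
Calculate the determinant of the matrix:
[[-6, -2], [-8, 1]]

For a 2×2 matrix [[a, b], [c, d]], det = ad - bc
det = (-6)(1) - (-2)(-8) = -6 - 16 = -22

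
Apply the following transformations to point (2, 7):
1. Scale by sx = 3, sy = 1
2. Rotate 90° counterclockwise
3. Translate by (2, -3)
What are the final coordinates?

Step 1: Scale → (6, 7)
Step 2: Rotate 90° → (-7, 6)
Step 3: Translate → (-5, 3)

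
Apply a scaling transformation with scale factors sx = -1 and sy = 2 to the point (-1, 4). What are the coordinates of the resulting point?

Scaling matrix:
[[-1, 0], [0, 2]]
Result: (-1 × -1, 4 × 2) = (1, 8)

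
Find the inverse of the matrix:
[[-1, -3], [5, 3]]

For [[a,b],[c,d]], inverse = (1/det)·[[d,-b],[-c,a]]
det = (-1)(3) - (-3)(5) = -3 - -15 = 12
Inverse = (1/12)·[[3, 3], [-5, -1]]
= [[1/4, 1/4], [-5/12, -1/12]]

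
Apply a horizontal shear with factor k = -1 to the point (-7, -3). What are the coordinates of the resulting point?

Shear matrix for horizontal shear with factor k = -1:
[[1, -1], [0, 1]]
Result: (-7, -3) → (-4, -3)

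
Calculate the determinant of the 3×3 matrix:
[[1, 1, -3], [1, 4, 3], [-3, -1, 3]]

Expansion along first row:
det = 1·det([[4,3],[-1,3]]) - 1·det([[1,3],[-3,3]]) + -3·det([[1,4],[-3,-1]])
    = 1·(4·3 - 3·-1) - 1·(1·3 - 3·-3) + -3·(1·-1 - 4·-3)
    = 1·15 - 1·12 + -3·11
    = 15 + -12 + -33 = -30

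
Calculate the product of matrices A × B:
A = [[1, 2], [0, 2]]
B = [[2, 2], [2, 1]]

Matrix multiplication:
C[0][0] = 1×2 + 2×2 = 6
C[0][1] = 1×2 + 2×1 = 4
C[1][0] = 0×2 + 2×2 = 4
C[1][1] = 0×2 + 2×1 = 2
Result: [[6, 4], [4, 2]]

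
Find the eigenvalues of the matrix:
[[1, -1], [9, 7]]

Characteristic equation: det(A - λI) = 0
λ² - (trace)λ + (det) = 0
trace = 1 + 7 = 8, det = (1)(7) - (-1)(9) = 16
λ² - (8)λ + (16) = 0
λ = (8 ± √((8)² - 4·(16))) / 2 = (8 ± √0) / 2
Solving: λ = 4, 4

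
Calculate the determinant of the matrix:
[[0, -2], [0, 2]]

For a 2×2 matrix [[a, b], [c, d]], det = ad - bc
det = (0)(2) - (-2)(0) = 0 - 0 = 0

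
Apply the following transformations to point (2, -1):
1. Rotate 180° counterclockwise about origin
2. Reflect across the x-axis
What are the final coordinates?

Step 1: Rotate 180° → (-2, 1)
Step 2: Reflect across x-axis → (-2, -1)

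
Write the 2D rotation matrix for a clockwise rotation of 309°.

Rotation matrix formula: [[cos θ, -sin θ], [sin θ, cos θ]]
A clockwise rotation by 309° is equivalent to a counterclockwise rotation by -309°.
For θ = -309°:
cos(-309°) = 0.6293
sin(-309°) = 0.7771
Result: [[0.6293, -0.7771], [0.7771, 0.6293]]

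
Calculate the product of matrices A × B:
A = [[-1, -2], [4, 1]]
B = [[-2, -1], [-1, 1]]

Matrix multiplication:
C[0][0] = -1×-2 + -2×-1 = 4
C[0][1] = -1×-1 + -2×1 = -1
C[1][0] = 4×-2 + 1×-1 = -9
C[1][1] = 4×-1 + 1×1 = -3
Result: [[4, -1], [-9, -3]]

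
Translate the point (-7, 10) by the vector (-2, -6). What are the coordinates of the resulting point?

Translation by (-2, -6) (homogeneous matrix [[1, 0, -2], [0, 1, -6], [0, 0, 1]]):
x' = -7 + -2 = -9
y' = 10 + -6 = 4
Result: (-9, 4)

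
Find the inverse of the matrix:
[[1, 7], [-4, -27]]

For [[a,b],[c,d]], inverse = (1/det)·[[d,-b],[-c,a]]
det = (1)(-27) - (7)(-4) = -27 - -28 = 1
Inverse = [[-27, -7], [4, 1]]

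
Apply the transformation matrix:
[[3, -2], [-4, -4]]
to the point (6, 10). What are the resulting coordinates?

Matrix multiplication:
[[3, -2], [-4, -4]] × [6, 10]ᵀ
= [(3)(6) + (-2)(10), (-4)(6) + (-4)(10)]ᵀ
= [-2, -64]ᵀ
Result: (-2, -64)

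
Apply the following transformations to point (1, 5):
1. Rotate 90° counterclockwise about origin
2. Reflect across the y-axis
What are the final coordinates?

Step 1: Rotate 90° → (-5, 1)
Step 2: Reflect across y-axis → (5, 1)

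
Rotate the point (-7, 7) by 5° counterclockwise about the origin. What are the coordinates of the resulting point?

Rotation matrix for 5°: [[cos 5°, -sin 5°], [sin 5°, cos 5°]] ≈ [[0.996195, -0.087156], [0.087156, 0.996195]]
[[0.996195, -0.087156], [0.087156, 0.996195]] × [-7, 7]ᵀ ≈ [-7.5835, 6.3633]ᵀ
Result: (-7.5835, 6.3633)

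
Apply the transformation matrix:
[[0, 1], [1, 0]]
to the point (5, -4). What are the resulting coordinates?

Matrix multiplication:
[[0, 1], [1, 0]] × [5, -4]ᵀ
= [(0)(5) + (1)(-4), (1)(5) + (0)(-4)]ᵀ
= [-4, 5]ᵀ
Result: (-4, 5)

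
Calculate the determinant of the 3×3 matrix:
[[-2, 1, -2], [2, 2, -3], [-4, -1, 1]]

Expansion along first row:
det = -2·det([[2,-3],[-1,1]]) - 1·det([[2,-3],[-4,1]]) + -2·det([[2,2],[-4,-1]])
    = -2·(2·1 - -3·-1) - 1·(2·1 - -3·-4) + -2·(2·-1 - 2·-4)
    = -2·-1 - 1·-10 + -2·6
    = 2 + 10 + -12 = 0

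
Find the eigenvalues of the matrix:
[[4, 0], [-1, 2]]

Characteristic equation: det(A - λI) = 0
λ² - (trace)λ + (det) = 0
trace = 4 + 2 = 6, det = (4)(2) - (0)(-1) = 8
λ² - (6)λ + (8) = 0
λ = (6 ± √((6)² - 4·(8))) / 2 = (6 ± √4) / 2
Solving: λ = 2, 4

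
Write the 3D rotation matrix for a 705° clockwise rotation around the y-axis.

Rotation matrix for clockwise 705° around y-axis:
A clockwise rotation by 705° is a counterclockwise rotation by -705°.
cos(-705°) = 0.9659, sin(-705°) = 0.2588
Result: [[0.9659, 0, 0.2588], [0, 1, 0], [-0.2588, 0, 0.9659]]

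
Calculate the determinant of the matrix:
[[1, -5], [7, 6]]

For a 2×2 matrix [[a, b], [c, d]], det = ad - bc
det = (1)(6) - (-5)(7) = 6 - -35 = 41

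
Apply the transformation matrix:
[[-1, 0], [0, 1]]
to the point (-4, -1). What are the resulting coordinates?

Matrix multiplication:
[[-1, 0], [0, 1]] × [-4, -1]ᵀ
= [(-1)(-4) + (0)(-1), (0)(-4) + (1)(-1)]ᵀ
= [4, -1]ᵀ
Result: (4, -1)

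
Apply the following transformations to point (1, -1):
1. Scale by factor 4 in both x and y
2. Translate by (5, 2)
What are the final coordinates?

Step 1: Scale (1, -1) by 4 → (4, -4)
Step 2: Translate by (5, 2) → (9, -2)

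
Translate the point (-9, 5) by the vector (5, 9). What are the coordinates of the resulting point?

Translation by (5, 9) (homogeneous matrix [[1, 0, 5], [0, 1, 9], [0, 0, 1]]):
x' = -9 + 5 = -4
y' = 5 + 9 = 14
Result: (-4, 14)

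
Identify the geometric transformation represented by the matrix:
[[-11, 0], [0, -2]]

This matrix represents: non-uniform scaling by sx = -11, sy = -2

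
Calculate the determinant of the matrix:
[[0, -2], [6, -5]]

For a 2×2 matrix [[a, b], [c, d]], det = ad - bc
det = (0)(-5) - (-2)(6) = 0 - -12 = 12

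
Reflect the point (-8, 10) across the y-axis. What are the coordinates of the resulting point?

Reflection across y-axis: (-8, 10) → (8, 10)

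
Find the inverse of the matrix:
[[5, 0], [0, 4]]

For [[a,b],[c,d]], inverse = (1/det)·[[d,-b],[-c,a]]
det = (5)(4) - (0)(0) = 20 - 0 = 20
Inverse = (1/20)·[[4, 0], [0, 5]]
= [[1/5, 0], [0, 1/4]]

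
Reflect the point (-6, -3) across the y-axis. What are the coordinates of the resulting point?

Reflection across y-axis: (-6, -3) → (6, -3)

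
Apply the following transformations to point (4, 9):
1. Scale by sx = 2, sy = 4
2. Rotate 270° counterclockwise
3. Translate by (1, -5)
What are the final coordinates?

Step 1: Scale → (8, 36)
Step 2: Rotate 270° → (36, -8)
Step 3: Translate → (37, -13)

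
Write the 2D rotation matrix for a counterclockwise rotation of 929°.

Rotation matrix formula: [[cos θ, -sin θ], [sin θ, cos θ]]
For θ = 929°:
cos(929°) = -0.8746
sin(929°) = -0.4848
Result: [[-0.8746, 0.4848], [-0.4848, -0.8746]]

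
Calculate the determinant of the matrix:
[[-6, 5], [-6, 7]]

For a 2×2 matrix [[a, b], [c, d]], det = ad - bc
det = (-6)(7) - (5)(-6) = -42 - -30 = -12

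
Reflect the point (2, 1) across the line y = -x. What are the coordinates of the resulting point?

Reflection across line y = -x: (2, 1) → (-1, -2)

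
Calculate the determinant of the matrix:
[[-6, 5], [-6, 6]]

For a 2×2 matrix [[a, b], [c, d]], det = ad - bc
det = (-6)(6) - (5)(-6) = -36 - -30 = -6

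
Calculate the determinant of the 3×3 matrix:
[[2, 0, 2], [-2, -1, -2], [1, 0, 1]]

Expansion along first row:
det = 2·det([[-1,-2],[0,1]]) - 0·det([[-2,-2],[1,1]]) + 2·det([[-2,-1],[1,0]])
    = 2·(-1·1 - -2·0) - 0·(-2·1 - -2·1) + 2·(-2·0 - -1·1)
    = 2·-1 - 0·0 + 2·1
    = -2 + 0 + 2 = 0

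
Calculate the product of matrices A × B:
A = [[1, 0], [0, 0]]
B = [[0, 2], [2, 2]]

Matrix multiplication:
C[0][0] = 1×0 + 0×2 = 0
C[0][1] = 1×2 + 0×2 = 2
C[1][0] = 0×0 + 0×2 = 0
C[1][1] = 0×2 + 0×2 = 0
Result: [[0, 2], [0, 0]]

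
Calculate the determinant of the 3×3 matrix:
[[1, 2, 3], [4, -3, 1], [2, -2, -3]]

Expansion along first row:
det = 1·det([[-3,1],[-2,-3]]) - 2·det([[4,1],[2,-3]]) + 3·det([[4,-3],[2,-2]])
    = 1·(-3·-3 - 1·-2) - 2·(4·-3 - 1·2) + 3·(4·-2 - -3·2)
    = 1·11 - 2·-14 + 3·-2
    = 11 + 28 + -6 = 33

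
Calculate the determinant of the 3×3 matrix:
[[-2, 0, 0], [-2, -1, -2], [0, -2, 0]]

Expansion along first row:
det = -2·det([[-1,-2],[-2,0]]) - 0·det([[-2,-2],[0,0]]) + 0·det([[-2,-1],[0,-2]])
    = -2·(-1·0 - -2·-2) - 0·(-2·0 - -2·0) + 0·(-2·-2 - -1·0)
    = -2·-4 - 0·0 + 0·4
    = 8 + 0 + 0 = 8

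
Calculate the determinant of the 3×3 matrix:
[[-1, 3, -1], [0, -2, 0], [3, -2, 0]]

Expansion along first row:
det = -1·det([[-2,0],[-2,0]]) - 3·det([[0,0],[3,0]]) + -1·det([[0,-2],[3,-2]])
    = -1·(-2·0 - 0·-2) - 3·(0·0 - 0·3) + -1·(0·-2 - -2·3)
    = -1·0 - 3·0 + -1·6
    = 0 + 0 + -6 = -6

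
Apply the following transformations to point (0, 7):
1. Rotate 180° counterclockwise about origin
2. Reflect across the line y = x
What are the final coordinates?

Step 1: Rotate 180° → (0, -7)
Step 2: Reflect across line y = x → (-7, 0)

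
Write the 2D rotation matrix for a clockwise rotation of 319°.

Rotation matrix formula: [[cos θ, -sin θ], [sin θ, cos θ]]
A clockwise rotation by 319° is equivalent to a counterclockwise rotation by -319°.
For θ = -319°:
cos(-319°) = 0.7547
sin(-319°) = 0.6561
Result: [[0.7547, -0.6561], [0.6561, 0.7547]]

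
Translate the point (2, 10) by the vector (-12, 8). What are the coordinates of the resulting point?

Translation by (-12, 8) (homogeneous matrix [[1, 0, -12], [0, 1, 8], [0, 0, 1]]):
x' = 2 + -12 = -10
y' = 10 + 8 = 18
Result: (-10, 18)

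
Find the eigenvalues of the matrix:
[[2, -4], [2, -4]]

Characteristic equation: det(A - λI) = 0
λ² - (trace)λ + (det) = 0
trace = 2 + -4 = -2, det = (2)(-4) - (-4)(2) = 0
λ² - (-2)λ + (0) = 0
λ = (-2 ± √((-2)² - 4·(0))) / 2 = (-2 ± √4) / 2
Solving: λ = -2, 0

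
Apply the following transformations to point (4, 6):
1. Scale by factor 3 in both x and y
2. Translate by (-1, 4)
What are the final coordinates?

Step 1: Scale (4, 6) by 3 → (12, 18)
Step 2: Translate by (-1, 4) → (11, 22)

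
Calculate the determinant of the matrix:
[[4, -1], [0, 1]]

For a 2×2 matrix [[a, b], [c, d]], det = ad - bc
det = (4)(1) - (-1)(0) = 4 - 0 = 4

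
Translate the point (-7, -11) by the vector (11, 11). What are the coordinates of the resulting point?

Translation by (11, 11) (homogeneous matrix [[1, 0, 11], [0, 1, 11], [0, 0, 1]]):
x' = -7 + 11 = 4
y' = -11 + 11 = 0
Result: (4, 0)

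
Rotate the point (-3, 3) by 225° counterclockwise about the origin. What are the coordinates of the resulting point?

Rotation matrix for 225°: [[cos 225°, -sin 225°], [sin 225°, cos 225°]] ≈ [[-0.707107, 0.707107], [-0.707107, -0.707107]]
[[-0.707107, 0.707107], [-0.707107, -0.707107]] × [-3, 3]ᵀ ≈ [4.2426, 0]ᵀ
Result: (4.2426, 0)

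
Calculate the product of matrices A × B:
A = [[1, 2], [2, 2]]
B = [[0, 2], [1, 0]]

Matrix multiplication:
C[0][0] = 1×0 + 2×1 = 2
C[0][1] = 1×2 + 2×0 = 2
C[1][0] = 2×0 + 2×1 = 2
C[1][1] = 2×2 + 2×0 = 4
Result: [[2, 2], [2, 4]]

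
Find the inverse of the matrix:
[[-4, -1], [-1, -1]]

For [[a,b],[c,d]], inverse = (1/det)·[[d,-b],[-c,a]]
det = (-4)(-1) - (-1)(-1) = 4 - 1 = 3
Inverse = (1/3)·[[-1, 1], [1, -4]]
= [[-1/3, 1/3], [1/3, -4/3]]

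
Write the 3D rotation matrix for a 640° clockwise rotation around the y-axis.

Rotation matrix for clockwise 640° around y-axis:
A clockwise rotation by 640° is a counterclockwise rotation by -640°.
cos(-640°) = 0.1736, sin(-640°) = 0.9848
Result: [[0.1736, 0, 0.9848], [0, 1, 0], [-0.9848, 0, 0.1736]]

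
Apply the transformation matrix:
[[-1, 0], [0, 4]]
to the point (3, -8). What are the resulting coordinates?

Matrix multiplication:
[[-1, 0], [0, 4]] × [3, -8]ᵀ
= [(-1)(3) + (0)(-8), (0)(3) + (4)(-8)]ᵀ
= [-3, -32]ᵀ
Result: (-3, -32)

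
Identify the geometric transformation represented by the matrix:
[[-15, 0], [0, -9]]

This matrix represents: non-uniform scaling by sx = -15, sy = -9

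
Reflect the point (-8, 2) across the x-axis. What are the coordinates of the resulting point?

Reflection across x-axis: (-8, 2) → (-8, -2)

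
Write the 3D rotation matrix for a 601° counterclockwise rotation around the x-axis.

Rotation matrix for counterclockwise 601° around x-axis:
cos(601°) = -0.4848, sin(601°) = -0.8746
Result: [[1, 0, 0], [0, -0.4848, 0.8746], [0, -0.8746, -0.4848]]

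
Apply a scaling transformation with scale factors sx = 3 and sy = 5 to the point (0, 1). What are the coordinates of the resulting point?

Scaling matrix:
[[3, 0], [0, 5]]
Result: (0 × 3, 1 × 5) = (0, 5)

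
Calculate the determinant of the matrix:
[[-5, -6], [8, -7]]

For a 2×2 matrix [[a, b], [c, d]], det = ad - bc
det = (-5)(-7) - (-6)(8) = 35 - -48 = 83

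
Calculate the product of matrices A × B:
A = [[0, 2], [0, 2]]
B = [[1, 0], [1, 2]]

Matrix multiplication:
C[0][0] = 0×1 + 2×1 = 2
C[0][1] = 0×0 + 2×2 = 4
C[1][0] = 0×1 + 2×1 = 2
C[1][1] = 0×0 + 2×2 = 4
Result: [[2, 4], [2, 4]]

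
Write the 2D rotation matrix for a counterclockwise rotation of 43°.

Rotation matrix formula: [[cos θ, -sin θ], [sin θ, cos θ]]
For θ = 43°:
cos(43°) = 0.7314
sin(43°) = 0.6820
Result: [[0.7314, -0.6820], [0.6820, 0.7314]]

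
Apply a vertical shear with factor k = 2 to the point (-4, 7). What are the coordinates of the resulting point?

Shear matrix for vertical shear with factor k = 2:
[[1, 0], [2, 1]]
Result: (-4, 7) → (-4, -1)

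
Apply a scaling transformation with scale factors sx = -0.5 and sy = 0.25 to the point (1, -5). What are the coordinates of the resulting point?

Scaling matrix:
[[-0.50, 0], [0, 0.25]]
Result: (1 × -0.5, -5 × 0.25) = (-0.5, -1.25)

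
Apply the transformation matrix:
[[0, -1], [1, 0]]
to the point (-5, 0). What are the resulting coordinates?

Matrix multiplication:
[[0, -1], [1, 0]] × [-5, 0]ᵀ
= [(0)(-5) + (-1)(0), (1)(-5) + (0)(0)]ᵀ
= [0, -5]ᵀ
Result: (0, -5)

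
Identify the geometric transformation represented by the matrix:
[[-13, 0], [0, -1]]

This matrix represents: non-uniform scaling by sx = -13, sy = -1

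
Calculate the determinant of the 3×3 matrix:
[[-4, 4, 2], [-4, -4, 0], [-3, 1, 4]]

Expansion along first row:
det = -4·det([[-4,0],[1,4]]) - 4·det([[-4,0],[-3,4]]) + 2·det([[-4,-4],[-3,1]])
    = -4·(-4·4 - 0·1) - 4·(-4·4 - 0·-3) + 2·(-4·1 - -4·-3)
    = -4·-16 - 4·-16 + 2·-16
    = 64 + 64 + -32 = 96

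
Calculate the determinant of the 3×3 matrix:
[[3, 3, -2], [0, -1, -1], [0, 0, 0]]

Expansion along first row:
det = 3·det([[-1,-1],[0,0]]) - 3·det([[0,-1],[0,0]]) + -2·det([[0,-1],[0,0]])
    = 3·(-1·0 - -1·0) - 3·(0·0 - -1·0) + -2·(0·0 - -1·0)
    = 3·0 - 3·0 + -2·0
    = 0 + 0 + 0 = 0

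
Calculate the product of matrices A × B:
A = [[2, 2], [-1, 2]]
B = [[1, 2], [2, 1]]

Matrix multiplication:
C[0][0] = 2×1 + 2×2 = 6
C[0][1] = 2×2 + 2×1 = 6
C[1][0] = -1×1 + 2×2 = 3
C[1][1] = -1×2 + 2×1 = 0
Result: [[6, 6], [3, 0]]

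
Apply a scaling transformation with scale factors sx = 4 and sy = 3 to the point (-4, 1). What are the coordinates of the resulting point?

Scaling matrix:
[[4, 0], [0, 3]]
Result: (-4 × 4, 1 × 3) = (-16, 3)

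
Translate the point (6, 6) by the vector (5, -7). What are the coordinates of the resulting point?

Translation by (5, -7) (homogeneous matrix [[1, 0, 5], [0, 1, -7], [0, 0, 1]]):
x' = 6 + 5 = 11
y' = 6 + -7 = -1
Result: (11, -1)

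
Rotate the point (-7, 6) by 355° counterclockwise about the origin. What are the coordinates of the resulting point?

Rotation matrix for 355°: [[cos 355°, -sin 355°], [sin 355°, cos 355°]] ≈ [[0.996195, 0.087156], [-0.087156, 0.996195]]
[[0.996195, 0.087156], [-0.087156, 0.996195]] × [-7, 6]ᵀ ≈ [-6.4504, 6.5873]ᵀ
Result: (-6.4504, 6.5873)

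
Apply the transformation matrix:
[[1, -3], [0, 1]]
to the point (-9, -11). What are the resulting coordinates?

Matrix multiplication:
[[1, -3], [0, 1]] × [-9, -11]ᵀ
= [(1)(-9) + (-3)(-11), (0)(-9) + (1)(-11)]ᵀ
= [24, -11]ᵀ
Result: (24, -11)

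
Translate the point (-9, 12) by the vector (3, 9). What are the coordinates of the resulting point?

Translation by (3, 9) (homogeneous matrix [[1, 0, 3], [0, 1, 9], [0, 0, 1]]):
x' = -9 + 3 = -6
y' = 12 + 9 = 21
Result: (-6, 21)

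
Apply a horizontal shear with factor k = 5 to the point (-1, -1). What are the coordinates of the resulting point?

Shear matrix for horizontal shear with factor k = 5:
[[1, 5], [0, 1]]
Result: (-1, -1) → (-6, -1)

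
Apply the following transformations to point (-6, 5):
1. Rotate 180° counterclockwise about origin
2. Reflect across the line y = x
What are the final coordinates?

Step 1: Rotate 180° → (6, -5)
Step 2: Reflect across line y = x → (-5, 6)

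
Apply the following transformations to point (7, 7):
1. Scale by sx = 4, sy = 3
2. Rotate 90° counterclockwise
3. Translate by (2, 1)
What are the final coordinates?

Step 1: Scale → (28, 21)
Step 2: Rotate 90° → (-21, 28)
Step 3: Translate → (-19, 29)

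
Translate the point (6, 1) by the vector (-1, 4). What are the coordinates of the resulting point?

Translation by (-1, 4) (homogeneous matrix [[1, 0, -1], [0, 1, 4], [0, 0, 1]]):
x' = 6 + -1 = 5
y' = 1 + 4 = 5
Result: (5, 5)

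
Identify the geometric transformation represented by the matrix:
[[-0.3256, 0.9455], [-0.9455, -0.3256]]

This matrix represents: rotation by 251° counterclockwise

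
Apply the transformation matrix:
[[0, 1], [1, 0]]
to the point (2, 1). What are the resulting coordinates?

Matrix multiplication:
[[0, 1], [1, 0]] × [2, 1]ᵀ
= [(0)(2) + (1)(1), (1)(2) + (0)(1)]ᵀ
= [1, 2]ᵀ
Result: (1, 2)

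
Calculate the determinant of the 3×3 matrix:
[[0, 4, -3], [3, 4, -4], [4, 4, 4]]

Expansion along first row:
det = 0·det([[4,-4],[4,4]]) - 4·det([[3,-4],[4,4]]) + -3·det([[3,4],[4,4]])
    = 0·(4·4 - -4·4) - 4·(3·4 - -4·4) + -3·(3·4 - 4·4)
    = 0·32 - 4·28 + -3·-4
    = 0 + -112 + 12 = -100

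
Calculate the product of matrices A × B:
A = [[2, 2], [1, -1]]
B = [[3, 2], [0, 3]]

Matrix multiplication:
C[0][0] = 2×3 + 2×0 = 6
C[0][1] = 2×2 + 2×3 = 10
C[1][0] = 1×3 + -1×0 = 3
C[1][1] = 1×2 + -1×3 = -1
Result: [[6, 10], [3, -1]]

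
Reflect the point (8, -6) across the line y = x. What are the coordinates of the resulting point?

Reflection across line y = x: (8, -6) → (-6, 8)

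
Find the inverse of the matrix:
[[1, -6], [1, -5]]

For [[a,b],[c,d]], inverse = (1/det)·[[d,-b],[-c,a]]
det = (1)(-5) - (-6)(1) = -5 - -6 = 1
Inverse = [[-5, 6], [-1, 1]]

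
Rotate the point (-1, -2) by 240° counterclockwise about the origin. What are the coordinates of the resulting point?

Rotation matrix for 240°: [[cos 240°, -sin 240°], [sin 240°, cos 240°]] ≈ [[-0.500000, 0.866025], [-0.866025, -0.500000]]
[[-0.500000, 0.866025], [-0.866025, -0.500000]] × [-1, -2]ᵀ ≈ [-1.2321, 1.8660]ᵀ
Result: (-1.2321, 1.8660)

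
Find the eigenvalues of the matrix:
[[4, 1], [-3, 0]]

Characteristic equation: det(A - λI) = 0
λ² - (trace)λ + (det) = 0
trace = 4 + 0 = 4, det = (4)(0) - (1)(-3) = 3
λ² - (4)λ + (3) = 0
λ = (4 ± √((4)² - 4·(3))) / 2 = (4 ± √4) / 2
Solving: λ = 1, 3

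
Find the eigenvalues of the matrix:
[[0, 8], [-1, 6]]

Characteristic equation: det(A - λI) = 0
λ² - (trace)λ + (det) = 0
trace = 0 + 6 = 6, det = (0)(6) - (8)(-1) = 8
λ² - (6)λ + (8) = 0
λ = (6 ± √((6)² - 4·(8))) / 2 = (6 ± √4) / 2
Solving: λ = 2, 4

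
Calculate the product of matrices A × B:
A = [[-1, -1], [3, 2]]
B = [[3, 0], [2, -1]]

Matrix multiplication:
C[0][0] = -1×3 + -1×2 = -5
C[0][1] = -1×0 + -1×-1 = 1
C[1][0] = 3×3 + 2×2 = 13
C[1][1] = 3×0 + 2×-1 = -2
Result: [[-5, 1], [13, -2]]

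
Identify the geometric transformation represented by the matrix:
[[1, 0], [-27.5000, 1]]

This matrix represents: vertical shear with factor -27.5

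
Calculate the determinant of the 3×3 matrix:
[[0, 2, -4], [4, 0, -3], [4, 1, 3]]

Expansion along first row:
det = 0·det([[0,-3],[1,3]]) - 2·det([[4,-3],[4,3]]) + -4·det([[4,0],[4,1]])
    = 0·(0·3 - -3·1) - 2·(4·3 - -3·4) + -4·(4·1 - 0·4)
    = 0·3 - 2·24 + -4·4
    = 0 + -48 + -16 = -64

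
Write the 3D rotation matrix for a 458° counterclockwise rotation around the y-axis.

Rotation matrix for counterclockwise 458° around y-axis:
cos(458°) = -0.1392, sin(458°) = 0.9903
Result: [[-0.1392, 0, 0.9903], [0, 1, 0], [-0.9903, 0, -0.1392]]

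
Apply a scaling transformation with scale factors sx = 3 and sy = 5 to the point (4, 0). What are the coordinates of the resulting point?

Scaling matrix:
[[3, 0], [0, 5]]
Result: (4 × 3, 0 × 5) = (12, 0)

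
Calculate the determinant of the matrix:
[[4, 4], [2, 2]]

For a 2×2 matrix [[a, b], [c, d]], det = ad - bc
det = (4)(2) - (4)(2) = 8 - 8 = 0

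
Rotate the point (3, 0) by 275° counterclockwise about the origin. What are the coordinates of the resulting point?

Rotation matrix for 275°: [[cos 275°, -sin 275°], [sin 275°, cos 275°]] ≈ [[0.087156, 0.996195], [-0.996195, 0.087156]]
[[0.087156, 0.996195], [-0.996195, 0.087156]] × [3, 0]ᵀ ≈ [0.2615, -2.9886]ᵀ
Result: (0.2615, -2.9886)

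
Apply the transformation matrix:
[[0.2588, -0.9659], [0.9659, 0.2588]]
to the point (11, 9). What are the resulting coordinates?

Matrix multiplication:
[[0.2588, -0.9659], [0.9659, 0.2588]] × [11, 9]ᵀ
= [(0.2588)(11) + (-0.9659)(9), (0.9659)(11) + (0.2588)(9)]ᵀ
= [-5.8463, 12.9541]ᵀ
Result: (-5.8463, 12.9541)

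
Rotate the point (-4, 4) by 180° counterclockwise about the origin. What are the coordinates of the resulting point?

Rotation matrix for 180°: [[cos 180°, -sin 180°], [sin 180°, cos 180°]] = [[-1, 0], [0, -1]]
[[-1, 0], [0, -1]] × [-4, 4]ᵀ = [4, -4]ᵀ
Result: (4, -4)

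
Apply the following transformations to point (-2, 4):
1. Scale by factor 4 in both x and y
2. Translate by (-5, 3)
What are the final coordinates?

Step 1: Scale (-2, 4) by 4 → (-8, 16)
Step 2: Translate by (-5, 3) → (-13, 19)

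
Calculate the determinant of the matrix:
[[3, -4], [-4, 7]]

For a 2×2 matrix [[a, b], [c, d]], det = ad - bc
det = (3)(7) - (-4)(-4) = 21 - 16 = 5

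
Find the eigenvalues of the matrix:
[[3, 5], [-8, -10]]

Characteristic equation: det(A - λI) = 0
λ² - (trace)λ + (det) = 0
trace = 3 + -10 = -7, det = (3)(-10) - (5)(-8) = 10
λ² - (-7)λ + (10) = 0
λ = (-7 ± √((-7)² - 4·(10))) / 2 = (-7 ± √9) / 2
Solving: λ = -5, -2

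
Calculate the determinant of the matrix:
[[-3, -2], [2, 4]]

For a 2×2 matrix [[a, b], [c, d]], det = ad - bc
det = (-3)(4) - (-2)(2) = -12 - -4 = -8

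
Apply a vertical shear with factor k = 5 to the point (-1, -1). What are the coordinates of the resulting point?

Shear matrix for vertical shear with factor k = 5:
[[1, 0], [5, 1]]
Result: (-1, -1) → (-1, -6)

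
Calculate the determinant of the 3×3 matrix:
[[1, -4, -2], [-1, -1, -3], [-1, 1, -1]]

Expansion along first row:
det = 1·det([[-1,-3],[1,-1]]) - -4·det([[-1,-3],[-1,-1]]) + -2·det([[-1,-1],[-1,1]])
    = 1·(-1·-1 - -3·1) - -4·(-1·-1 - -3·-1) + -2·(-1·1 - -1·-1)
    = 1·4 - -4·-2 + -2·-2
    = 4 + -8 + 4 = 0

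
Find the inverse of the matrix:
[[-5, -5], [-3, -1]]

For [[a,b],[c,d]], inverse = (1/det)·[[d,-b],[-c,a]]
det = (-5)(-1) - (-5)(-3) = 5 - 15 = -10
Inverse = (1/-10)·[[-1, 5], [3, -5]]
= [[1/10, -1/2], [-3/10, 1/2]]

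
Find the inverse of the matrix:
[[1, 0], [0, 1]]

For [[a,b],[c,d]], inverse = (1/det)·[[d,-b],[-c,a]]
det = (1)(1) - (0)(0) = 1 - 0 = 1
Inverse = [[1, 0], [0, 1]]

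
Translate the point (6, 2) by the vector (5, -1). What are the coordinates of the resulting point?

Translation by (5, -1) (homogeneous matrix [[1, 0, 5], [0, 1, -1], [0, 0, 1]]):
x' = 6 + 5 = 11
y' = 2 + -1 = 1
Result: (11, 1)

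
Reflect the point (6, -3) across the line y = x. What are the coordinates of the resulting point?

Reflection across line y = x: (6, -3) → (-3, 6)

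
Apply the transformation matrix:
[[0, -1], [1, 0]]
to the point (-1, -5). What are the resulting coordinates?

Matrix multiplication:
[[0, -1], [1, 0]] × [-1, -5]ᵀ
= [(0)(-1) + (-1)(-5), (1)(-1) + (0)(-5)]ᵀ
= [5, -1]ᵀ
Result: (5, -1)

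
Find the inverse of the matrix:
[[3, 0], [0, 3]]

For [[a,b],[c,d]], inverse = (1/det)·[[d,-b],[-c,a]]
det = (3)(3) - (0)(0) = 9 - 0 = 9
Inverse = (1/9)·[[3, 0], [0, 3]]
= [[1/3, 0], [0, 1/3]]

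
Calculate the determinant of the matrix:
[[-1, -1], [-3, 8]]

For a 2×2 matrix [[a, b], [c, d]], det = ad - bc
det = (-1)(8) - (-1)(-3) = -8 - 3 = -11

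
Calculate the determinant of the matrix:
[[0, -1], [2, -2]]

For a 2×2 matrix [[a, b], [c, d]], det = ad - bc
det = (0)(-2) - (-1)(2) = 0 - -2 = 2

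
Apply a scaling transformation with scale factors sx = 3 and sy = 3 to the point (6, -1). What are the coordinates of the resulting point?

Scaling matrix:
[[3, 0], [0, 3]]
Result: (6 × 3, -1 × 3) = (18, -3)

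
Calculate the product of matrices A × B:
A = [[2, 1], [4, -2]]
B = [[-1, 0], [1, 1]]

Matrix multiplication:
C[0][0] = 2×-1 + 1×1 = -1
C[0][1] = 2×0 + 1×1 = 1
C[1][0] = 4×-1 + -2×1 = -6
C[1][1] = 4×0 + -2×1 = -2
Result: [[-1, 1], [-6, -2]]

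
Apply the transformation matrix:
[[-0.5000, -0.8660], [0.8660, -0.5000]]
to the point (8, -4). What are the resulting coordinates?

Matrix multiplication:
[[-0.5000, -0.8660], [0.8660, -0.5000]] × [8, -4]ᵀ
= [(-0.5000)(8) + (-0.8660)(-4), (0.8660)(8) + (-0.5000)(-4)]ᵀ
= [-0.5360, 8.9280]ᵀ
Result: (-0.5360, 8.9280)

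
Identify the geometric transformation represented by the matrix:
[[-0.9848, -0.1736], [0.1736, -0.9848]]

This matrix represents: rotation by 170° counterclockwise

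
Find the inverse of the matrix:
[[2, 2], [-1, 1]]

For [[a,b],[c,d]], inverse = (1/det)·[[d,-b],[-c,a]]
det = (2)(1) - (2)(-1) = 2 - -2 = 4
Inverse = (1/4)·[[1, -2], [1, 2]]
= [[1/4, -1/2], [1/4, 1/2]]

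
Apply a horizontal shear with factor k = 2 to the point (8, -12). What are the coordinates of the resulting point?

Shear matrix for horizontal shear with factor k = 2:
[[1, 2], [0, 1]]
Result: (8, -12) → (-16, -12)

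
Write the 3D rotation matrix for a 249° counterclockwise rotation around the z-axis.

Rotation matrix for counterclockwise 249° around z-axis:
cos(249°) = -0.3584, sin(249°) = -0.9336
Result: [[-0.3584, 0.9336, 0], [-0.9336, -0.3584, 0], [0, 0, 1]]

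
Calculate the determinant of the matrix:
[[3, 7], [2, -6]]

For a 2×2 matrix [[a, b], [c, d]], det = ad - bc
det = (3)(-6) - (7)(2) = -18 - 14 = -32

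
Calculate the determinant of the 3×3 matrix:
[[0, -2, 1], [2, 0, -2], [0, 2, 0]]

Expansion along first row:
det = 0·det([[0,-2],[2,0]]) - -2·det([[2,-2],[0,0]]) + 1·det([[2,0],[0,2]])
    = 0·(0·0 - -2·2) - -2·(2·0 - -2·0) + 1·(2·2 - 0·0)
    = 0·4 - -2·0 + 1·4
    = 0 + 0 + 4 = 4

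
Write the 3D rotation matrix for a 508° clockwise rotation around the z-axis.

Rotation matrix for clockwise 508° around z-axis:
A clockwise rotation by 508° is a counterclockwise rotation by -508°.
cos(-508°) = -0.8480, sin(-508°) = -0.5299
Result: [[-0.8480, 0.5299, 0], [-0.5299, -0.8480, 0], [0, 0, 1]]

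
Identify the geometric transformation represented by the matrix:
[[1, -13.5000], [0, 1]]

This matrix represents: horizontal shear with factor -13.5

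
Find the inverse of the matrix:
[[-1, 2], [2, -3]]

For [[a,b],[c,d]], inverse = (1/det)·[[d,-b],[-c,a]]
det = (-1)(-3) - (2)(2) = 3 - 4 = -1
Inverse = (1/-1)·[[-3, -2], [-2, -1]]
= [[3, 2], [2, 1]]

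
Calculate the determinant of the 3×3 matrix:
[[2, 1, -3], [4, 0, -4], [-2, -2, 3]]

Expansion along first row:
det = 2·det([[0,-4],[-2,3]]) - 1·det([[4,-4],[-2,3]]) + -3·det([[4,0],[-2,-2]])
    = 2·(0·3 - -4·-2) - 1·(4·3 - -4·-2) + -3·(4·-2 - 0·-2)
    = 2·-8 - 1·4 + -3·-8
    = -16 + -4 + 24 = 4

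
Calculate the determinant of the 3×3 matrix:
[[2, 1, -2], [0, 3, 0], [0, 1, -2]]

Expansion along first row:
det = 2·det([[3,0],[1,-2]]) - 1·det([[0,0],[0,-2]]) + -2·det([[0,3],[0,1]])
    = 2·(3·-2 - 0·1) - 1·(0·-2 - 0·0) + -2·(0·1 - 3·0)
    = 2·-6 - 1·0 + -2·0
    = -12 + 0 + 0 = -12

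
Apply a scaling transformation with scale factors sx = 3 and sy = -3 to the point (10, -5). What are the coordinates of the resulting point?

Scaling matrix:
[[3, 0], [0, -3]]
Result: (10 × 3, -5 × -3) = (30, 15)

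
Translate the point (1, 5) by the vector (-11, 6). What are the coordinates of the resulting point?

Translation by (-11, 6) (homogeneous matrix [[1, 0, -11], [0, 1, 6], [0, 0, 1]]):
x' = 1 + -11 = -10
y' = 5 + 6 = 11
Result: (-10, 11)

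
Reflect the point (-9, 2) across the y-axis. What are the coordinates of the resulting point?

Reflection across y-axis: (-9, 2) → (9, 2)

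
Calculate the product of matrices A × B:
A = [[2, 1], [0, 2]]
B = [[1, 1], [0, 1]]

Matrix multiplication:
C[0][0] = 2×1 + 1×0 = 2
C[0][1] = 2×1 + 1×1 = 3
C[1][0] = 0×1 + 2×0 = 0
C[1][1] = 0×1 + 2×1 = 2
Result: [[2, 3], [0, 2]]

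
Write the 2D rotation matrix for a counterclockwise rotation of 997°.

Rotation matrix formula: [[cos θ, -sin θ], [sin θ, cos θ]]
For θ = 997°:
cos(997°) = 0.1219
sin(997°) = -0.9925
Result: [[0.1219, 0.9925], [-0.9925, 0.1219]]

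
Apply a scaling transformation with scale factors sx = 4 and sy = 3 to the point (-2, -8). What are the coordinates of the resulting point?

Scaling matrix:
[[4, 0], [0, 3]]
Result: (-2 × 4, -8 × 3) = (-8, -24)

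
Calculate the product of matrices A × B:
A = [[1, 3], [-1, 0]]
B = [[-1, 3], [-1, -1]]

Matrix multiplication:
C[0][0] = 1×-1 + 3×-1 = -4
C[0][1] = 1×3 + 3×-1 = 0
C[1][0] = -1×-1 + 0×-1 = 1
C[1][1] = -1×3 + 0×-1 = -3
Result: [[-4, 0], [1, -3]]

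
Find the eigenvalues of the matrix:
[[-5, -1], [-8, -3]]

Characteristic equation: det(A - λI) = 0
λ² - (trace)λ + (det) = 0
trace = -5 + -3 = -8, det = (-5)(-3) - (-1)(-8) = 7
λ² - (-8)λ + (7) = 0
λ = (-8 ± √((-8)² - 4·(7))) / 2 = (-8 ± √36) / 2
Solving: λ = -7, -1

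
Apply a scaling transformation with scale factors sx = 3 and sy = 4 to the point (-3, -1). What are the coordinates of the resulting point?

Scaling matrix:
[[3, 0], [0, 4]]
Result: (-3 × 3, -1 × 4) = (-9, -4)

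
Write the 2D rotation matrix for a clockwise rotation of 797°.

Rotation matrix formula: [[cos θ, -sin θ], [sin θ, cos θ]]
A clockwise rotation by 797° is equivalent to a counterclockwise rotation by -797°.
For θ = -797°:
cos(-797°) = 0.2250
sin(-797°) = -0.9744
Result: [[0.2250, 0.9744], [-0.9744, 0.2250]]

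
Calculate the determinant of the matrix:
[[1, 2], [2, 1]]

For a 2×2 matrix [[a, b], [c, d]], det = ad - bc
det = (1)(1) - (2)(2) = 1 - 4 = -3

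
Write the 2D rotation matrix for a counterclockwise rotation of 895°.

Rotation matrix formula: [[cos θ, -sin θ], [sin θ, cos θ]]
For θ = 895°:
cos(895°) = -0.9962
sin(895°) = 0.0872
Result: [[-0.9962, -0.0872], [0.0872, -0.9962]]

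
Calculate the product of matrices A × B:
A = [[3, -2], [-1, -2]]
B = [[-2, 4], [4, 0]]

Matrix multiplication:
C[0][0] = 3×-2 + -2×4 = -14
C[0][1] = 3×4 + -2×0 = 12
C[1][0] = -1×-2 + -2×4 = -6
C[1][1] = -1×4 + -2×0 = -4
Result: [[-14, 12], [-6, -4]]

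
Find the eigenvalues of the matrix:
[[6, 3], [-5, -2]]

Characteristic equation: det(A - λI) = 0
λ² - (trace)λ + (det) = 0
trace = 6 + -2 = 4, det = (6)(-2) - (3)(-5) = 3
λ² - (4)λ + (3) = 0
λ = (4 ± √((4)² - 4·(3))) / 2 = (4 ± √4) / 2
Solving: λ = 1, 3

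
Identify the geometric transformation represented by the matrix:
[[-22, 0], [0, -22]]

This matrix represents: uniform scaling by factor -22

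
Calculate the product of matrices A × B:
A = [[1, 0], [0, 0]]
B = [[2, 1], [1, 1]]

Matrix multiplication:
C[0][0] = 1×2 + 0×1 = 2
C[0][1] = 1×1 + 0×1 = 1
C[1][0] = 0×2 + 0×1 = 0
C[1][1] = 0×1 + 0×1 = 0
Result: [[2, 1], [0, 0]]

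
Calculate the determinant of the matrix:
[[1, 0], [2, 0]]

For a 2×2 matrix [[a, b], [c, d]], det = ad - bc
det = (1)(0) - (0)(2) = 0 - 0 = 0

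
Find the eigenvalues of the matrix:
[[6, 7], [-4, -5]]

Characteristic equation: det(A - λI) = 0
λ² - (trace)λ + (det) = 0
trace = 6 + -5 = 1, det = (6)(-5) - (7)(-4) = -2
λ² - (1)λ + (-2) = 0
λ = (1 ± √((1)² - 4·(-2))) / 2 = (1 ± √9) / 2
Solving: λ = -1, 2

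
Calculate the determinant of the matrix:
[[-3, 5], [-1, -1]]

For a 2×2 matrix [[a, b], [c, d]], det = ad - bc
det = (-3)(-1) - (5)(-1) = 3 - -5 = 8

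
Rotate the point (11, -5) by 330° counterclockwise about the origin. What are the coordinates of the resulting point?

Rotation matrix for 330°: [[cos 330°, -sin 330°], [sin 330°, cos 330°]] ≈ [[0.866025, 0.500000], [-0.500000, 0.866025]]
[[0.866025, 0.500000], [-0.500000, 0.866025]] × [11, -5]ᵀ ≈ [7.0263, -9.8301]ᵀ
Result: (7.0263, -9.8301)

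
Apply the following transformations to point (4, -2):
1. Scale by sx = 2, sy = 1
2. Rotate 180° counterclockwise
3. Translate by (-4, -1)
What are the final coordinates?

Step 1: Scale → (8, -2)
Step 2: Rotate 180° → (-8, 2)
Step 3: Translate → (-12, 1)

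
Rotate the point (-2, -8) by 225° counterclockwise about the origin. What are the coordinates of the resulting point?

Rotation matrix for 225°: [[cos 225°, -sin 225°], [sin 225°, cos 225°]] ≈ [[-0.707107, 0.707107], [-0.707107, -0.707107]]
[[-0.707107, 0.707107], [-0.707107, -0.707107]] × [-2, -8]ᵀ ≈ [-4.2426, 7.0711]ᵀ
Result: (-4.2426, 7.0711)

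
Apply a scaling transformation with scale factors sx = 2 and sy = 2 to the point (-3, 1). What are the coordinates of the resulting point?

Scaling matrix:
[[2, 0], [0, 2]]
Result: (-3 × 2, 1 × 2) = (-6, 2)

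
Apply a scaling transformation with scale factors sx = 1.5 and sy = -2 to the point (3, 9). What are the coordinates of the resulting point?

Scaling matrix:
[[1.50, 0], [0, -2]]
Result: (3 × 1.5, 9 × -2) = (4.5, -18)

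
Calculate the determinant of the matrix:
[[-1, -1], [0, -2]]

For a 2×2 matrix [[a, b], [c, d]], det = ad - bc
det = (-1)(-2) - (-1)(0) = 2 - 0 = 2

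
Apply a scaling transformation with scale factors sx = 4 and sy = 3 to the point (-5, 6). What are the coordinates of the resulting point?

Scaling matrix:
[[4, 0], [0, 3]]
Result: (-5 × 4, 6 × 3) = (-20, 18)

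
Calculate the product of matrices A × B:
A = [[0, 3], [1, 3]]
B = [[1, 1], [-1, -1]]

Matrix multiplication:
C[0][0] = 0×1 + 3×-1 = -3
C[0][1] = 0×1 + 3×-1 = -3
C[1][0] = 1×1 + 3×-1 = -2
C[1][1] = 1×1 + 3×-1 = -2
Result: [[-3, -3], [-2, -2]]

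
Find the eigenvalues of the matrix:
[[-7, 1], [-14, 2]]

Characteristic equation: det(A - λI) = 0
λ² - (trace)λ + (det) = 0
trace = -7 + 2 = -5, det = (-7)(2) - (1)(-14) = 0
λ² - (-5)λ + (0) = 0
λ = (-5 ± √((-5)² - 4·(0))) / 2 = (-5 ± √25) / 2
Solving: λ = -5, 0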